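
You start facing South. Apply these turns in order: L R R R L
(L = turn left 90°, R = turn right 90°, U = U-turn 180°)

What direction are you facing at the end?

Start: South
  L (left (90° counter-clockwise)) -> East
  R (right (90° clockwise)) -> South
  R (right (90° clockwise)) -> West
  R (right (90° clockwise)) -> North
  L (left (90° counter-clockwise)) -> West
Final: West

Answer: Final heading: West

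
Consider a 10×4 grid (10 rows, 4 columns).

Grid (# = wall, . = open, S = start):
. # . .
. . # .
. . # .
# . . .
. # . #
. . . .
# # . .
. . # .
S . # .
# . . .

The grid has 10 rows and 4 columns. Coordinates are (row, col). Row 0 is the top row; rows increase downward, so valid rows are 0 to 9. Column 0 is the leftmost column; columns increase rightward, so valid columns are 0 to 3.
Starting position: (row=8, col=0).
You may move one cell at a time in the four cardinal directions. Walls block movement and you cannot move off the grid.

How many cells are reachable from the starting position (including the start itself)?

Answer: Reachable cells: 29

Derivation:
BFS flood-fill from (row=8, col=0):
  Distance 0: (row=8, col=0)
  Distance 1: (row=7, col=0), (row=8, col=1)
  Distance 2: (row=7, col=1), (row=9, col=1)
  Distance 3: (row=9, col=2)
  Distance 4: (row=9, col=3)
  Distance 5: (row=8, col=3)
  Distance 6: (row=7, col=3)
  Distance 7: (row=6, col=3)
  Distance 8: (row=5, col=3), (row=6, col=2)
  Distance 9: (row=5, col=2)
  Distance 10: (row=4, col=2), (row=5, col=1)
  Distance 11: (row=3, col=2), (row=5, col=0)
  Distance 12: (row=3, col=1), (row=3, col=3), (row=4, col=0)
  Distance 13: (row=2, col=1), (row=2, col=3)
  Distance 14: (row=1, col=1), (row=1, col=3), (row=2, col=0)
  Distance 15: (row=0, col=3), (row=1, col=0)
  Distance 16: (row=0, col=0), (row=0, col=2)
Total reachable: 29 (grid has 29 open cells total)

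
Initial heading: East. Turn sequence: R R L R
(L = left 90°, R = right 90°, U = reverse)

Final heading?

Answer: Final heading: West

Derivation:
Start: East
  R (right (90° clockwise)) -> South
  R (right (90° clockwise)) -> West
  L (left (90° counter-clockwise)) -> South
  R (right (90° clockwise)) -> West
Final: West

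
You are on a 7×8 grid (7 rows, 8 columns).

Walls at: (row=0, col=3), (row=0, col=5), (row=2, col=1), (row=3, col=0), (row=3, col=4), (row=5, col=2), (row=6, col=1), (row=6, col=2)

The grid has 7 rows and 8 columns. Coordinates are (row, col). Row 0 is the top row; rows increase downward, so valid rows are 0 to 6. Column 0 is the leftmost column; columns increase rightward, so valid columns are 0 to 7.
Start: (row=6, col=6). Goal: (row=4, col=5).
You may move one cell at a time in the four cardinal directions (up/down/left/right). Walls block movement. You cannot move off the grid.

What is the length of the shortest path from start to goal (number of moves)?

BFS from (row=6, col=6) until reaching (row=4, col=5):
  Distance 0: (row=6, col=6)
  Distance 1: (row=5, col=6), (row=6, col=5), (row=6, col=7)
  Distance 2: (row=4, col=6), (row=5, col=5), (row=5, col=7), (row=6, col=4)
  Distance 3: (row=3, col=6), (row=4, col=5), (row=4, col=7), (row=5, col=4), (row=6, col=3)  <- goal reached here
One shortest path (3 moves): (row=6, col=6) -> (row=6, col=5) -> (row=5, col=5) -> (row=4, col=5)

Answer: Shortest path length: 3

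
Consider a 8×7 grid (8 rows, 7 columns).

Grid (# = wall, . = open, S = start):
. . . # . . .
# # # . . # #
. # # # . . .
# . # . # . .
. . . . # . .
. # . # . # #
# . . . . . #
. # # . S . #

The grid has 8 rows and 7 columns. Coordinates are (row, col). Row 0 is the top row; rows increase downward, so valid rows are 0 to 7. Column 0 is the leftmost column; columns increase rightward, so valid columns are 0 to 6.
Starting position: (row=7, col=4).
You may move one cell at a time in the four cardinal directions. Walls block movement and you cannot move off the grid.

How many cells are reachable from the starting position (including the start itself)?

BFS flood-fill from (row=7, col=4):
  Distance 0: (row=7, col=4)
  Distance 1: (row=6, col=4), (row=7, col=3), (row=7, col=5)
  Distance 2: (row=5, col=4), (row=6, col=3), (row=6, col=5)
  Distance 3: (row=6, col=2)
  Distance 4: (row=5, col=2), (row=6, col=1)
  Distance 5: (row=4, col=2)
  Distance 6: (row=4, col=1), (row=4, col=3)
  Distance 7: (row=3, col=1), (row=3, col=3), (row=4, col=0)
  Distance 8: (row=5, col=0)
Total reachable: 17 (grid has 34 open cells total)

Answer: Reachable cells: 17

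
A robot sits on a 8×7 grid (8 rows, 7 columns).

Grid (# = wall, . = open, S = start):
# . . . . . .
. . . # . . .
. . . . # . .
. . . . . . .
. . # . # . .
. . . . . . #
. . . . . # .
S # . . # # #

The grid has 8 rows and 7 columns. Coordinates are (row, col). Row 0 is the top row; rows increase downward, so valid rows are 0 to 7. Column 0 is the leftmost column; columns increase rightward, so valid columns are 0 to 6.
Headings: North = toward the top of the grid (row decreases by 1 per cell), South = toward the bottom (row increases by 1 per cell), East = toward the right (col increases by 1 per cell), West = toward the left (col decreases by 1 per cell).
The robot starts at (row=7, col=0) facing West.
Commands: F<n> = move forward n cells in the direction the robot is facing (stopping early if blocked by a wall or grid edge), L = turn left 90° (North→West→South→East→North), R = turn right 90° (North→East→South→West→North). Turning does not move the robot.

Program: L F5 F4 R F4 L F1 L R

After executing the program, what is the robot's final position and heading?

Answer: Final position: (row=7, col=0), facing South

Derivation:
Start: (row=7, col=0), facing West
  L: turn left, now facing South
  F5: move forward 0/5 (blocked), now at (row=7, col=0)
  F4: move forward 0/4 (blocked), now at (row=7, col=0)
  R: turn right, now facing West
  F4: move forward 0/4 (blocked), now at (row=7, col=0)
  L: turn left, now facing South
  F1: move forward 0/1 (blocked), now at (row=7, col=0)
  L: turn left, now facing East
  R: turn right, now facing South
Final: (row=7, col=0), facing South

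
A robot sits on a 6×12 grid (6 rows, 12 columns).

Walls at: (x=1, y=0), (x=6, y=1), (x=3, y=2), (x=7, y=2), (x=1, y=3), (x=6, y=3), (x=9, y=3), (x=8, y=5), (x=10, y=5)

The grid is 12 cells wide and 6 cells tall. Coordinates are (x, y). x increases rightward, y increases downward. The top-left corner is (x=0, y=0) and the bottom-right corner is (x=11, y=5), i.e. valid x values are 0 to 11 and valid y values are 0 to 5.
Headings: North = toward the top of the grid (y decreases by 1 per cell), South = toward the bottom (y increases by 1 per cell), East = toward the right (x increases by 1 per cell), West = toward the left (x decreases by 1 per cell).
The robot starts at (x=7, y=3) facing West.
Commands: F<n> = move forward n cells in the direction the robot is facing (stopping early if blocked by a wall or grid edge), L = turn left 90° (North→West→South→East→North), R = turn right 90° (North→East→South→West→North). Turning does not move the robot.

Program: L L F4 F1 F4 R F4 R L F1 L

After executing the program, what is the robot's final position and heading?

Answer: Final position: (x=8, y=4), facing East

Derivation:
Start: (x=7, y=3), facing West
  L: turn left, now facing South
  L: turn left, now facing East
  F4: move forward 1/4 (blocked), now at (x=8, y=3)
  F1: move forward 0/1 (blocked), now at (x=8, y=3)
  F4: move forward 0/4 (blocked), now at (x=8, y=3)
  R: turn right, now facing South
  F4: move forward 1/4 (blocked), now at (x=8, y=4)
  R: turn right, now facing West
  L: turn left, now facing South
  F1: move forward 0/1 (blocked), now at (x=8, y=4)
  L: turn left, now facing East
Final: (x=8, y=4), facing East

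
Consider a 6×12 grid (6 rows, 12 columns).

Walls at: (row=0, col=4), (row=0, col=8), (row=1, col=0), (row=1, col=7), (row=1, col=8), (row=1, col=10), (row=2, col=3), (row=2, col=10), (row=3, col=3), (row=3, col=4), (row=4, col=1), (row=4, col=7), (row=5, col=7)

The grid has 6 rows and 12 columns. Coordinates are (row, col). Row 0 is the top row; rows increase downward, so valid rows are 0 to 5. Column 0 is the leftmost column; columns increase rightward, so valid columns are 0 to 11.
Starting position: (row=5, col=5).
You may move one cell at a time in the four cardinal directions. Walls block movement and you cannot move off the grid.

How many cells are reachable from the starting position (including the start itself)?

Answer: Reachable cells: 59

Derivation:
BFS flood-fill from (row=5, col=5):
  Distance 0: (row=5, col=5)
  Distance 1: (row=4, col=5), (row=5, col=4), (row=5, col=6)
  Distance 2: (row=3, col=5), (row=4, col=4), (row=4, col=6), (row=5, col=3)
  Distance 3: (row=2, col=5), (row=3, col=6), (row=4, col=3), (row=5, col=2)
  Distance 4: (row=1, col=5), (row=2, col=4), (row=2, col=6), (row=3, col=7), (row=4, col=2), (row=5, col=1)
  Distance 5: (row=0, col=5), (row=1, col=4), (row=1, col=6), (row=2, col=7), (row=3, col=2), (row=3, col=8), (row=5, col=0)
  Distance 6: (row=0, col=6), (row=1, col=3), (row=2, col=2), (row=2, col=8), (row=3, col=1), (row=3, col=9), (row=4, col=0), (row=4, col=8)
  Distance 7: (row=0, col=3), (row=0, col=7), (row=1, col=2), (row=2, col=1), (row=2, col=9), (row=3, col=0), (row=3, col=10), (row=4, col=9), (row=5, col=8)
  Distance 8: (row=0, col=2), (row=1, col=1), (row=1, col=9), (row=2, col=0), (row=3, col=11), (row=4, col=10), (row=5, col=9)
  Distance 9: (row=0, col=1), (row=0, col=9), (row=2, col=11), (row=4, col=11), (row=5, col=10)
  Distance 10: (row=0, col=0), (row=0, col=10), (row=1, col=11), (row=5, col=11)
  Distance 11: (row=0, col=11)
Total reachable: 59 (grid has 59 open cells total)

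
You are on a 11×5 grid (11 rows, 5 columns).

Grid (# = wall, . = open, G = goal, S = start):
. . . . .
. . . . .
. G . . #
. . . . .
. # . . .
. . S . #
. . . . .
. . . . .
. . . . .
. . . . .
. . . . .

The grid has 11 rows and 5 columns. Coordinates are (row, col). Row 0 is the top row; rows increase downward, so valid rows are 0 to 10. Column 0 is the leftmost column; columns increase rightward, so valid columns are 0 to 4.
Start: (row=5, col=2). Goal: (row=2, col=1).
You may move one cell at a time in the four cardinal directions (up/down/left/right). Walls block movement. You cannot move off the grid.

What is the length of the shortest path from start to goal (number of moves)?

Answer: Shortest path length: 4

Derivation:
BFS from (row=5, col=2) until reaching (row=2, col=1):
  Distance 0: (row=5, col=2)
  Distance 1: (row=4, col=2), (row=5, col=1), (row=5, col=3), (row=6, col=2)
  Distance 2: (row=3, col=2), (row=4, col=3), (row=5, col=0), (row=6, col=1), (row=6, col=3), (row=7, col=2)
  Distance 3: (row=2, col=2), (row=3, col=1), (row=3, col=3), (row=4, col=0), (row=4, col=4), (row=6, col=0), (row=6, col=4), (row=7, col=1), (row=7, col=3), (row=8, col=2)
  Distance 4: (row=1, col=2), (row=2, col=1), (row=2, col=3), (row=3, col=0), (row=3, col=4), (row=7, col=0), (row=7, col=4), (row=8, col=1), (row=8, col=3), (row=9, col=2)  <- goal reached here
One shortest path (4 moves): (row=5, col=2) -> (row=4, col=2) -> (row=3, col=2) -> (row=3, col=1) -> (row=2, col=1)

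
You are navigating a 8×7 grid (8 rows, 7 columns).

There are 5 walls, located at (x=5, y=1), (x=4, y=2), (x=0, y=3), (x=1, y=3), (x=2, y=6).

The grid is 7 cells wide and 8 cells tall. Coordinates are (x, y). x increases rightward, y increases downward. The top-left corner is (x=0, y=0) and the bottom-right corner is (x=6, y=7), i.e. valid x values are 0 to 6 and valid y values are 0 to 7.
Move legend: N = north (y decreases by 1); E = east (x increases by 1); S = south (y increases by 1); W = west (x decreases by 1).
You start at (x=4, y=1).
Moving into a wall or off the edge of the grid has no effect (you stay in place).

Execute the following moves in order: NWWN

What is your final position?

Start: (x=4, y=1)
  N (north): (x=4, y=1) -> (x=4, y=0)
  W (west): (x=4, y=0) -> (x=3, y=0)
  W (west): (x=3, y=0) -> (x=2, y=0)
  N (north): blocked, stay at (x=2, y=0)
Final: (x=2, y=0)

Answer: Final position: (x=2, y=0)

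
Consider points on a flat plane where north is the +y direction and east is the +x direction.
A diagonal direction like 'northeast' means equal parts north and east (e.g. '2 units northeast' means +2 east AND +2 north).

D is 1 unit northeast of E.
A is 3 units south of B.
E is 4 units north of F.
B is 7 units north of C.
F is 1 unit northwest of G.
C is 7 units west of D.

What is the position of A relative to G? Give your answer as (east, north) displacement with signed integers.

Answer: A is at (east=-7, north=10) relative to G.

Derivation:
Place G at the origin (east=0, north=0).
  F is 1 unit northwest of G: delta (east=-1, north=+1); F at (east=-1, north=1).
  E is 4 units north of F: delta (east=+0, north=+4); E at (east=-1, north=5).
  D is 1 unit northeast of E: delta (east=+1, north=+1); D at (east=0, north=6).
  C is 7 units west of D: delta (east=-7, north=+0); C at (east=-7, north=6).
  B is 7 units north of C: delta (east=+0, north=+7); B at (east=-7, north=13).
  A is 3 units south of B: delta (east=+0, north=-3); A at (east=-7, north=10).
Therefore A relative to G: (east=-7, north=10).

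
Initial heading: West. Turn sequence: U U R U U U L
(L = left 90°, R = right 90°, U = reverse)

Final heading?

Start: West
  U (U-turn (180°)) -> East
  U (U-turn (180°)) -> West
  R (right (90° clockwise)) -> North
  U (U-turn (180°)) -> South
  U (U-turn (180°)) -> North
  U (U-turn (180°)) -> South
  L (left (90° counter-clockwise)) -> East
Final: East

Answer: Final heading: East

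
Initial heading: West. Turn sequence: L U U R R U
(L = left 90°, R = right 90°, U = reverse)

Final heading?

Start: West
  L (left (90° counter-clockwise)) -> South
  U (U-turn (180°)) -> North
  U (U-turn (180°)) -> South
  R (right (90° clockwise)) -> West
  R (right (90° clockwise)) -> North
  U (U-turn (180°)) -> South
Final: South

Answer: Final heading: South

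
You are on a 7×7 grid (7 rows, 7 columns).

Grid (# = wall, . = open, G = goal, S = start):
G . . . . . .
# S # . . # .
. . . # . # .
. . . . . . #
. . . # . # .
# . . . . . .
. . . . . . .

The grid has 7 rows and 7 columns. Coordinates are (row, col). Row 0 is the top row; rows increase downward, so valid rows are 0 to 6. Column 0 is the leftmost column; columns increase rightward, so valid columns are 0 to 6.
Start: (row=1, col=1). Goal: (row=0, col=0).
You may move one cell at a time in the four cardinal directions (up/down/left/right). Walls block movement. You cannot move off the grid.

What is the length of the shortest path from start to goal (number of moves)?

BFS from (row=1, col=1) until reaching (row=0, col=0):
  Distance 0: (row=1, col=1)
  Distance 1: (row=0, col=1), (row=2, col=1)
  Distance 2: (row=0, col=0), (row=0, col=2), (row=2, col=0), (row=2, col=2), (row=3, col=1)  <- goal reached here
One shortest path (2 moves): (row=1, col=1) -> (row=0, col=1) -> (row=0, col=0)

Answer: Shortest path length: 2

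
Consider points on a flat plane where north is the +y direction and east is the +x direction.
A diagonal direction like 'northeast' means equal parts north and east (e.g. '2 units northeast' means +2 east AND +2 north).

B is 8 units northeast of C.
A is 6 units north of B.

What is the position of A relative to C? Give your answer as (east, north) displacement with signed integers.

Place C at the origin (east=0, north=0).
  B is 8 units northeast of C: delta (east=+8, north=+8); B at (east=8, north=8).
  A is 6 units north of B: delta (east=+0, north=+6); A at (east=8, north=14).
Therefore A relative to C: (east=8, north=14).

Answer: A is at (east=8, north=14) relative to C.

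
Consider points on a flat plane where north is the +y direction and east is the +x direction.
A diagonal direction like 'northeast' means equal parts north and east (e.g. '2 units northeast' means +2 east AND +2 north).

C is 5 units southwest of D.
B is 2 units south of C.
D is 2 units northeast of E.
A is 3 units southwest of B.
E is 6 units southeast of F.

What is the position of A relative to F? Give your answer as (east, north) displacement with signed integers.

Answer: A is at (east=0, north=-14) relative to F.

Derivation:
Place F at the origin (east=0, north=0).
  E is 6 units southeast of F: delta (east=+6, north=-6); E at (east=6, north=-6).
  D is 2 units northeast of E: delta (east=+2, north=+2); D at (east=8, north=-4).
  C is 5 units southwest of D: delta (east=-5, north=-5); C at (east=3, north=-9).
  B is 2 units south of C: delta (east=+0, north=-2); B at (east=3, north=-11).
  A is 3 units southwest of B: delta (east=-3, north=-3); A at (east=0, north=-14).
Therefore A relative to F: (east=0, north=-14).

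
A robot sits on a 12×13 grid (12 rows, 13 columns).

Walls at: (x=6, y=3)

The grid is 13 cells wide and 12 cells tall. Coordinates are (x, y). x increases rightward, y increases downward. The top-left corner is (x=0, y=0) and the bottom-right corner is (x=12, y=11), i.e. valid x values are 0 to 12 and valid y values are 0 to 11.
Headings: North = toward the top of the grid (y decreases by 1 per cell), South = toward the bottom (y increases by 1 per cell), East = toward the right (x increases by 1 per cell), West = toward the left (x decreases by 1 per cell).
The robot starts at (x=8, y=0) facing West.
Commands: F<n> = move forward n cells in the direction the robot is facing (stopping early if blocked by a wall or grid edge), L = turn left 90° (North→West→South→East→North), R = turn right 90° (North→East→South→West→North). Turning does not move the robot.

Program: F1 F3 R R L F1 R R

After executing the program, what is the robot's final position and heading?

Answer: Final position: (x=4, y=0), facing South

Derivation:
Start: (x=8, y=0), facing West
  F1: move forward 1, now at (x=7, y=0)
  F3: move forward 3, now at (x=4, y=0)
  R: turn right, now facing North
  R: turn right, now facing East
  L: turn left, now facing North
  F1: move forward 0/1 (blocked), now at (x=4, y=0)
  R: turn right, now facing East
  R: turn right, now facing South
Final: (x=4, y=0), facing South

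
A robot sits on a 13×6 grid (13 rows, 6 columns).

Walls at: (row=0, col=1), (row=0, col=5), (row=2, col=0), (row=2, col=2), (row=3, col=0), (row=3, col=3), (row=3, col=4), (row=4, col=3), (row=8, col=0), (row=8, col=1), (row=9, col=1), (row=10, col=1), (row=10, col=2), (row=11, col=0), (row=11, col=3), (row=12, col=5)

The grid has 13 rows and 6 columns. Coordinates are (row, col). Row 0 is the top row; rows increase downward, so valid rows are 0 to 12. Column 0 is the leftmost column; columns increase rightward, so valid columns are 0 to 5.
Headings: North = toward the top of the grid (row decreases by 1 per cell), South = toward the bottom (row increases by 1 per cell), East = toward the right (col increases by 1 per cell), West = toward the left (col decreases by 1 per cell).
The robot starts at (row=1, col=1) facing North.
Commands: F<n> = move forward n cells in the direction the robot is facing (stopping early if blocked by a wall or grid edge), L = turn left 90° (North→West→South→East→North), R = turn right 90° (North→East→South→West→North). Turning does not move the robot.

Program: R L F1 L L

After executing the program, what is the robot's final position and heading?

Answer: Final position: (row=1, col=1), facing South

Derivation:
Start: (row=1, col=1), facing North
  R: turn right, now facing East
  L: turn left, now facing North
  F1: move forward 0/1 (blocked), now at (row=1, col=1)
  L: turn left, now facing West
  L: turn left, now facing South
Final: (row=1, col=1), facing South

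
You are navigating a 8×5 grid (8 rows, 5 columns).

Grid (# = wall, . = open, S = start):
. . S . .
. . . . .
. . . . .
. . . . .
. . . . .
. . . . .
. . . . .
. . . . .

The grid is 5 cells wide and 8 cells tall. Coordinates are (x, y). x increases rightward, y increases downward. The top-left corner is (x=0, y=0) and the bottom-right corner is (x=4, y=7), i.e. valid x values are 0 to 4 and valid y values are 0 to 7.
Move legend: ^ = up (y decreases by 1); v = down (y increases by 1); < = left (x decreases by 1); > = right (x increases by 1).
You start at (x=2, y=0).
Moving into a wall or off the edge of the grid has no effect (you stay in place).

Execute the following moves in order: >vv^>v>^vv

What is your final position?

Start: (x=2, y=0)
  > (right): (x=2, y=0) -> (x=3, y=0)
  v (down): (x=3, y=0) -> (x=3, y=1)
  v (down): (x=3, y=1) -> (x=3, y=2)
  ^ (up): (x=3, y=2) -> (x=3, y=1)
  > (right): (x=3, y=1) -> (x=4, y=1)
  v (down): (x=4, y=1) -> (x=4, y=2)
  > (right): blocked, stay at (x=4, y=2)
  ^ (up): (x=4, y=2) -> (x=4, y=1)
  v (down): (x=4, y=1) -> (x=4, y=2)
  v (down): (x=4, y=2) -> (x=4, y=3)
Final: (x=4, y=3)

Answer: Final position: (x=4, y=3)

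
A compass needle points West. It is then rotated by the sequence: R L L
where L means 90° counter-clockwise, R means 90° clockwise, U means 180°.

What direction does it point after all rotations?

Answer: Final heading: South

Derivation:
Start: West
  R (right (90° clockwise)) -> North
  L (left (90° counter-clockwise)) -> West
  L (left (90° counter-clockwise)) -> South
Final: South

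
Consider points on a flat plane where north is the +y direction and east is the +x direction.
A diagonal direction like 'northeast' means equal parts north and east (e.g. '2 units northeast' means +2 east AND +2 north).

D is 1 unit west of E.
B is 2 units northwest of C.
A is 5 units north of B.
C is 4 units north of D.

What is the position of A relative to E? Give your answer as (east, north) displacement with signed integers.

Place E at the origin (east=0, north=0).
  D is 1 unit west of E: delta (east=-1, north=+0); D at (east=-1, north=0).
  C is 4 units north of D: delta (east=+0, north=+4); C at (east=-1, north=4).
  B is 2 units northwest of C: delta (east=-2, north=+2); B at (east=-3, north=6).
  A is 5 units north of B: delta (east=+0, north=+5); A at (east=-3, north=11).
Therefore A relative to E: (east=-3, north=11).

Answer: A is at (east=-3, north=11) relative to E.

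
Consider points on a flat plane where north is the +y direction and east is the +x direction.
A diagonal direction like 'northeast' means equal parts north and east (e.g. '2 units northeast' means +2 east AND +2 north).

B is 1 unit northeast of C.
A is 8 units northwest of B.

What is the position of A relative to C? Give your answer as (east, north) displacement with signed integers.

Answer: A is at (east=-7, north=9) relative to C.

Derivation:
Place C at the origin (east=0, north=0).
  B is 1 unit northeast of C: delta (east=+1, north=+1); B at (east=1, north=1).
  A is 8 units northwest of B: delta (east=-8, north=+8); A at (east=-7, north=9).
Therefore A relative to C: (east=-7, north=9).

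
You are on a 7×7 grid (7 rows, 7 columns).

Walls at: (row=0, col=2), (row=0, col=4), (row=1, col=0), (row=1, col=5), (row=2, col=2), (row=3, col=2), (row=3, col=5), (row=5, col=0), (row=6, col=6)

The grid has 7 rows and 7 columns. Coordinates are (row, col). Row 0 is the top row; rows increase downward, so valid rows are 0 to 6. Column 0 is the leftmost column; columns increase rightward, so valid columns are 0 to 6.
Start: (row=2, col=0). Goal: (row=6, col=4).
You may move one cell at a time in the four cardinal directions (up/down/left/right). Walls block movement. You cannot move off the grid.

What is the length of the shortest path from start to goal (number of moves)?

Answer: Shortest path length: 8

Derivation:
BFS from (row=2, col=0) until reaching (row=6, col=4):
  Distance 0: (row=2, col=0)
  Distance 1: (row=2, col=1), (row=3, col=0)
  Distance 2: (row=1, col=1), (row=3, col=1), (row=4, col=0)
  Distance 3: (row=0, col=1), (row=1, col=2), (row=4, col=1)
  Distance 4: (row=0, col=0), (row=1, col=3), (row=4, col=2), (row=5, col=1)
  Distance 5: (row=0, col=3), (row=1, col=4), (row=2, col=3), (row=4, col=3), (row=5, col=2), (row=6, col=1)
  Distance 6: (row=2, col=4), (row=3, col=3), (row=4, col=4), (row=5, col=3), (row=6, col=0), (row=6, col=2)
  Distance 7: (row=2, col=5), (row=3, col=4), (row=4, col=5), (row=5, col=4), (row=6, col=3)
  Distance 8: (row=2, col=6), (row=4, col=6), (row=5, col=5), (row=6, col=4)  <- goal reached here
One shortest path (8 moves): (row=2, col=0) -> (row=2, col=1) -> (row=3, col=1) -> (row=4, col=1) -> (row=4, col=2) -> (row=4, col=3) -> (row=4, col=4) -> (row=5, col=4) -> (row=6, col=4)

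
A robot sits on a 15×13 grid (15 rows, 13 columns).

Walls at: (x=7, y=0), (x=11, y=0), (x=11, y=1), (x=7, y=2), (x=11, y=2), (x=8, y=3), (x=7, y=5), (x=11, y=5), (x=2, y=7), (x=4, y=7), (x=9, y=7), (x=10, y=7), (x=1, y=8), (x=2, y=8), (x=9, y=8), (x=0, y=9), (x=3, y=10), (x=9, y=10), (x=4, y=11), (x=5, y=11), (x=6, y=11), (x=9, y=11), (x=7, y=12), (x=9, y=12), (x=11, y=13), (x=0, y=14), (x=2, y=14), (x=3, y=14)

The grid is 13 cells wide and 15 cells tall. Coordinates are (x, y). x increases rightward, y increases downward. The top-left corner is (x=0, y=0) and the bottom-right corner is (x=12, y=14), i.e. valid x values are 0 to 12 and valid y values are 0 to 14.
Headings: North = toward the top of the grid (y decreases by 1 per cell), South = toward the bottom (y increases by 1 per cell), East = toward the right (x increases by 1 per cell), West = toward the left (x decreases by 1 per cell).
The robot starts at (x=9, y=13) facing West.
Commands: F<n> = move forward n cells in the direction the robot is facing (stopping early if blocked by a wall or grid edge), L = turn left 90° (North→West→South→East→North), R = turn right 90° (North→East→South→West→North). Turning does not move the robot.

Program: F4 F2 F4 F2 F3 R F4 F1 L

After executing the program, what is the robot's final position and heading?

Start: (x=9, y=13), facing West
  F4: move forward 4, now at (x=5, y=13)
  F2: move forward 2, now at (x=3, y=13)
  F4: move forward 3/4 (blocked), now at (x=0, y=13)
  F2: move forward 0/2 (blocked), now at (x=0, y=13)
  F3: move forward 0/3 (blocked), now at (x=0, y=13)
  R: turn right, now facing North
  F4: move forward 3/4 (blocked), now at (x=0, y=10)
  F1: move forward 0/1 (blocked), now at (x=0, y=10)
  L: turn left, now facing West
Final: (x=0, y=10), facing West

Answer: Final position: (x=0, y=10), facing West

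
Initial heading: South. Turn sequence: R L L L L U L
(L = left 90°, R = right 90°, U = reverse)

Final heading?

Start: South
  R (right (90° clockwise)) -> West
  L (left (90° counter-clockwise)) -> South
  L (left (90° counter-clockwise)) -> East
  L (left (90° counter-clockwise)) -> North
  L (left (90° counter-clockwise)) -> West
  U (U-turn (180°)) -> East
  L (left (90° counter-clockwise)) -> North
Final: North

Answer: Final heading: North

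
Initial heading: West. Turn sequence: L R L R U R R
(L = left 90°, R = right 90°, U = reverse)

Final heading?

Answer: Final heading: West

Derivation:
Start: West
  L (left (90° counter-clockwise)) -> South
  R (right (90° clockwise)) -> West
  L (left (90° counter-clockwise)) -> South
  R (right (90° clockwise)) -> West
  U (U-turn (180°)) -> East
  R (right (90° clockwise)) -> South
  R (right (90° clockwise)) -> West
Final: West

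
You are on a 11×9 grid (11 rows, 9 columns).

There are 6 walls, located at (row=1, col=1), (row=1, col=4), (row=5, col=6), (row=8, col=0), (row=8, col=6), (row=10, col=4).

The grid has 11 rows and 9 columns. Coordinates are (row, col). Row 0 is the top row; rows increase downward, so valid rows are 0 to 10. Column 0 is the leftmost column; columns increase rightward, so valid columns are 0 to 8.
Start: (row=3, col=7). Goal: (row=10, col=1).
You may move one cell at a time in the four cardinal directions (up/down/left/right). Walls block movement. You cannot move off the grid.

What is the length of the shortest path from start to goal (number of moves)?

Answer: Shortest path length: 13

Derivation:
BFS from (row=3, col=7) until reaching (row=10, col=1):
  Distance 0: (row=3, col=7)
  Distance 1: (row=2, col=7), (row=3, col=6), (row=3, col=8), (row=4, col=7)
  Distance 2: (row=1, col=7), (row=2, col=6), (row=2, col=8), (row=3, col=5), (row=4, col=6), (row=4, col=8), (row=5, col=7)
  Distance 3: (row=0, col=7), (row=1, col=6), (row=1, col=8), (row=2, col=5), (row=3, col=4), (row=4, col=5), (row=5, col=8), (row=6, col=7)
  Distance 4: (row=0, col=6), (row=0, col=8), (row=1, col=5), (row=2, col=4), (row=3, col=3), (row=4, col=4), (row=5, col=5), (row=6, col=6), (row=6, col=8), (row=7, col=7)
  Distance 5: (row=0, col=5), (row=2, col=3), (row=3, col=2), (row=4, col=3), (row=5, col=4), (row=6, col=5), (row=7, col=6), (row=7, col=8), (row=8, col=7)
  Distance 6: (row=0, col=4), (row=1, col=3), (row=2, col=2), (row=3, col=1), (row=4, col=2), (row=5, col=3), (row=6, col=4), (row=7, col=5), (row=8, col=8), (row=9, col=7)
  Distance 7: (row=0, col=3), (row=1, col=2), (row=2, col=1), (row=3, col=0), (row=4, col=1), (row=5, col=2), (row=6, col=3), (row=7, col=4), (row=8, col=5), (row=9, col=6), (row=9, col=8), (row=10, col=7)
  Distance 8: (row=0, col=2), (row=2, col=0), (row=4, col=0), (row=5, col=1), (row=6, col=2), (row=7, col=3), (row=8, col=4), (row=9, col=5), (row=10, col=6), (row=10, col=8)
  Distance 9: (row=0, col=1), (row=1, col=0), (row=5, col=0), (row=6, col=1), (row=7, col=2), (row=8, col=3), (row=9, col=4), (row=10, col=5)
  Distance 10: (row=0, col=0), (row=6, col=0), (row=7, col=1), (row=8, col=2), (row=9, col=3)
  Distance 11: (row=7, col=0), (row=8, col=1), (row=9, col=2), (row=10, col=3)
  Distance 12: (row=9, col=1), (row=10, col=2)
  Distance 13: (row=9, col=0), (row=10, col=1)  <- goal reached here
One shortest path (13 moves): (row=3, col=7) -> (row=3, col=6) -> (row=3, col=5) -> (row=3, col=4) -> (row=3, col=3) -> (row=3, col=2) -> (row=3, col=1) -> (row=4, col=1) -> (row=5, col=1) -> (row=6, col=1) -> (row=7, col=1) -> (row=8, col=1) -> (row=9, col=1) -> (row=10, col=1)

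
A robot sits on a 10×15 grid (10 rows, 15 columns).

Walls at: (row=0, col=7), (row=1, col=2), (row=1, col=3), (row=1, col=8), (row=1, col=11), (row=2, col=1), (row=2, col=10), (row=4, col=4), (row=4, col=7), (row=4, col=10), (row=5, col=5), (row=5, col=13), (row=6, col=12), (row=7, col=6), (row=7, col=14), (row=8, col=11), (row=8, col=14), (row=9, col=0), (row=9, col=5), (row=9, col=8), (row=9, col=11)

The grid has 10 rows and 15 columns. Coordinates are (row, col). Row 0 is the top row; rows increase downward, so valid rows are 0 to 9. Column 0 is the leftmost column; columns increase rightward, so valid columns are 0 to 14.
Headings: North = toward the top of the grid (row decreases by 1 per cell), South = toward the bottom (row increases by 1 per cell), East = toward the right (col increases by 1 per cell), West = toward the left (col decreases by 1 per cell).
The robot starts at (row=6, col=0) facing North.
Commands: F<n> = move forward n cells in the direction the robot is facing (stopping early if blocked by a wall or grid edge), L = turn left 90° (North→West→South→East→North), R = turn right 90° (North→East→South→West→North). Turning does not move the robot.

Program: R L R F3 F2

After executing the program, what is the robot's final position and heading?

Start: (row=6, col=0), facing North
  R: turn right, now facing East
  L: turn left, now facing North
  R: turn right, now facing East
  F3: move forward 3, now at (row=6, col=3)
  F2: move forward 2, now at (row=6, col=5)
Final: (row=6, col=5), facing East

Answer: Final position: (row=6, col=5), facing East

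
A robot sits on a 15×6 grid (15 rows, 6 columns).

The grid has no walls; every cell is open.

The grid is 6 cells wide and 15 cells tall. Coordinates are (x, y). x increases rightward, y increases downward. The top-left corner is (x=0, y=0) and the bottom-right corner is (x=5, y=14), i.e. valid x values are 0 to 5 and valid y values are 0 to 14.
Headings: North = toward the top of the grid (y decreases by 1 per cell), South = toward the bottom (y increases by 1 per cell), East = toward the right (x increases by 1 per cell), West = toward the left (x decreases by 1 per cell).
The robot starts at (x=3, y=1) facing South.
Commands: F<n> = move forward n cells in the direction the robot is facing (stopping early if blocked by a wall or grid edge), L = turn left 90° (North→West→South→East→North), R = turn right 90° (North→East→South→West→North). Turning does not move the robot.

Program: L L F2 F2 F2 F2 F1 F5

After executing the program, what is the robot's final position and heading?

Answer: Final position: (x=3, y=0), facing North

Derivation:
Start: (x=3, y=1), facing South
  L: turn left, now facing East
  L: turn left, now facing North
  F2: move forward 1/2 (blocked), now at (x=3, y=0)
  [×3]F2: move forward 0/2 (blocked), now at (x=3, y=0)
  F1: move forward 0/1 (blocked), now at (x=3, y=0)
  F5: move forward 0/5 (blocked), now at (x=3, y=0)
Final: (x=3, y=0), facing North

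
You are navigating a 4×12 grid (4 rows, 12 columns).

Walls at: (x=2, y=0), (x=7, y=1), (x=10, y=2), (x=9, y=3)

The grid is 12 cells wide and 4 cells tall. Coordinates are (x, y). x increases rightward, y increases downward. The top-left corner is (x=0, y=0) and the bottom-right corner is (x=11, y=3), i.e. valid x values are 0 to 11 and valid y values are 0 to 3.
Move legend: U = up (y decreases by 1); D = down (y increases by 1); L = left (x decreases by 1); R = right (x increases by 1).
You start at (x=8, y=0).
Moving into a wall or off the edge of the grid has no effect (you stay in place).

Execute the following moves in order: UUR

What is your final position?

Answer: Final position: (x=9, y=0)

Derivation:
Start: (x=8, y=0)
  U (up): blocked, stay at (x=8, y=0)
  U (up): blocked, stay at (x=8, y=0)
  R (right): (x=8, y=0) -> (x=9, y=0)
Final: (x=9, y=0)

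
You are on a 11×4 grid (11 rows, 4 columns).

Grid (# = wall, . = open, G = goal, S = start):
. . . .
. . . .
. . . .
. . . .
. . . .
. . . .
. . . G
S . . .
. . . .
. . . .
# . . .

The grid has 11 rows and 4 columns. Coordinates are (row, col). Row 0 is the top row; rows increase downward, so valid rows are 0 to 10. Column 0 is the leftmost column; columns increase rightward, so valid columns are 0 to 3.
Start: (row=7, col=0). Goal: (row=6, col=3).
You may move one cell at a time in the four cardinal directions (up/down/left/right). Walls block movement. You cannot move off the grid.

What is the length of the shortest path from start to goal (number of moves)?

Answer: Shortest path length: 4

Derivation:
BFS from (row=7, col=0) until reaching (row=6, col=3):
  Distance 0: (row=7, col=0)
  Distance 1: (row=6, col=0), (row=7, col=1), (row=8, col=0)
  Distance 2: (row=5, col=0), (row=6, col=1), (row=7, col=2), (row=8, col=1), (row=9, col=0)
  Distance 3: (row=4, col=0), (row=5, col=1), (row=6, col=2), (row=7, col=3), (row=8, col=2), (row=9, col=1)
  Distance 4: (row=3, col=0), (row=4, col=1), (row=5, col=2), (row=6, col=3), (row=8, col=3), (row=9, col=2), (row=10, col=1)  <- goal reached here
One shortest path (4 moves): (row=7, col=0) -> (row=7, col=1) -> (row=7, col=2) -> (row=7, col=3) -> (row=6, col=3)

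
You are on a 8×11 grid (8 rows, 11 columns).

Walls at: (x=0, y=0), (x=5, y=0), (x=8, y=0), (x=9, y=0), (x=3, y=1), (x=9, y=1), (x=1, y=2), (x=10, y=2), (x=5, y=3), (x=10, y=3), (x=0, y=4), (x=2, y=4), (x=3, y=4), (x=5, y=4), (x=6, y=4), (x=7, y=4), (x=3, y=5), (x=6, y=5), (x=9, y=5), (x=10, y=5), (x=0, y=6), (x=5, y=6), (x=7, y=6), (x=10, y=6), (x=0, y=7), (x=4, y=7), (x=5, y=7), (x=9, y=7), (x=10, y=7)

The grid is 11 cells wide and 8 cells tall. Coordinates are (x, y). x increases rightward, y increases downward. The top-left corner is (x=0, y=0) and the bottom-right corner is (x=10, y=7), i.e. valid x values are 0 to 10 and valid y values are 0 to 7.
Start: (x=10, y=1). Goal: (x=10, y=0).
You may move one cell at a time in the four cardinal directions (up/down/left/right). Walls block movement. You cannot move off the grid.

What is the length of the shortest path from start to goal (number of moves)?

Answer: Shortest path length: 1

Derivation:
BFS from (x=10, y=1) until reaching (x=10, y=0):
  Distance 0: (x=10, y=1)
  Distance 1: (x=10, y=0)  <- goal reached here
One shortest path (1 moves): (x=10, y=1) -> (x=10, y=0)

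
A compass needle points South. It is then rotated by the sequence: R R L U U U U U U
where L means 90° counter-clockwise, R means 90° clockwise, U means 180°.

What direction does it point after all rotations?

Start: South
  R (right (90° clockwise)) -> West
  R (right (90° clockwise)) -> North
  L (left (90° counter-clockwise)) -> West
  U (U-turn (180°)) -> East
  U (U-turn (180°)) -> West
  U (U-turn (180°)) -> East
  U (U-turn (180°)) -> West
  U (U-turn (180°)) -> East
  U (U-turn (180°)) -> West
Final: West

Answer: Final heading: West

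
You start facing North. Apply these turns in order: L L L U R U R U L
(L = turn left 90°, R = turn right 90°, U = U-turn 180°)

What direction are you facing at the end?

Answer: Final heading: North

Derivation:
Start: North
  L (left (90° counter-clockwise)) -> West
  L (left (90° counter-clockwise)) -> South
  L (left (90° counter-clockwise)) -> East
  U (U-turn (180°)) -> West
  R (right (90° clockwise)) -> North
  U (U-turn (180°)) -> South
  R (right (90° clockwise)) -> West
  U (U-turn (180°)) -> East
  L (left (90° counter-clockwise)) -> North
Final: North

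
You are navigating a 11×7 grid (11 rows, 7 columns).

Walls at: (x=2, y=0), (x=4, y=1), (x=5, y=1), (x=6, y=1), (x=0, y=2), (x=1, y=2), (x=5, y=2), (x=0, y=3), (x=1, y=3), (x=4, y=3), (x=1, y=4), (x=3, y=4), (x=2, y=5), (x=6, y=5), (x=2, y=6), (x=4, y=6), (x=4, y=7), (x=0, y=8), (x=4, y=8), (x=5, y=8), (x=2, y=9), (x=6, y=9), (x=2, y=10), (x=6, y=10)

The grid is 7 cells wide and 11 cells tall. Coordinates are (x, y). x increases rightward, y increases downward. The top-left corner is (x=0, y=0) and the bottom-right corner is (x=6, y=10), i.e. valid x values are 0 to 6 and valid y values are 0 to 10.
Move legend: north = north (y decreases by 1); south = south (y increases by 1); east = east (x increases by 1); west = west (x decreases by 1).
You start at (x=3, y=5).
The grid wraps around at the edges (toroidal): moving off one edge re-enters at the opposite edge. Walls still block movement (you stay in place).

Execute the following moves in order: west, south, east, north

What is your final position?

Start: (x=3, y=5)
  west (west): blocked, stay at (x=3, y=5)
  south (south): (x=3, y=5) -> (x=3, y=6)
  east (east): blocked, stay at (x=3, y=6)
  north (north): (x=3, y=6) -> (x=3, y=5)
Final: (x=3, y=5)

Answer: Final position: (x=3, y=5)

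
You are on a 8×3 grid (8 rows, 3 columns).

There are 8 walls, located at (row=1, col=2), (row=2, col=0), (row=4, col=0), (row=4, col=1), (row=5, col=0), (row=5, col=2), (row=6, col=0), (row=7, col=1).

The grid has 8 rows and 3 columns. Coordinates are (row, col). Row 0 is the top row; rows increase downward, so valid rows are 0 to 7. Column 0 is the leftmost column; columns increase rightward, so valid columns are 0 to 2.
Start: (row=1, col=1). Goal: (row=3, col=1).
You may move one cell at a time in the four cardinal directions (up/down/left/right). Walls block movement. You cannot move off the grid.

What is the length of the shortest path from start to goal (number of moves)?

Answer: Shortest path length: 2

Derivation:
BFS from (row=1, col=1) until reaching (row=3, col=1):
  Distance 0: (row=1, col=1)
  Distance 1: (row=0, col=1), (row=1, col=0), (row=2, col=1)
  Distance 2: (row=0, col=0), (row=0, col=2), (row=2, col=2), (row=3, col=1)  <- goal reached here
One shortest path (2 moves): (row=1, col=1) -> (row=2, col=1) -> (row=3, col=1)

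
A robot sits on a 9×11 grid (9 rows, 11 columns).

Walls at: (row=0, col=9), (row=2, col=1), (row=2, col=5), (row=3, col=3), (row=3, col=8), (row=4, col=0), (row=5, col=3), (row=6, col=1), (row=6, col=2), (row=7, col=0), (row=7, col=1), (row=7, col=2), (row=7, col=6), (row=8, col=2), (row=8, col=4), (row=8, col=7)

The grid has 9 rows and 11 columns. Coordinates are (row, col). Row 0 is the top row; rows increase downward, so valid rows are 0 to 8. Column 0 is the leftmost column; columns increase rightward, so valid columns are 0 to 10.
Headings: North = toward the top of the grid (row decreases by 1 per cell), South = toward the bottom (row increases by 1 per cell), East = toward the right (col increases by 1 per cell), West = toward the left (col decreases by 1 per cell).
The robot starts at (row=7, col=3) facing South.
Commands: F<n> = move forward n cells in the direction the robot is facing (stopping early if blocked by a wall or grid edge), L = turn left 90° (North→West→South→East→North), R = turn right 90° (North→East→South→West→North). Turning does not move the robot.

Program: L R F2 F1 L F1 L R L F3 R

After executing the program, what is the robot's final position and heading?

Start: (row=7, col=3), facing South
  L: turn left, now facing East
  R: turn right, now facing South
  F2: move forward 1/2 (blocked), now at (row=8, col=3)
  F1: move forward 0/1 (blocked), now at (row=8, col=3)
  L: turn left, now facing East
  F1: move forward 0/1 (blocked), now at (row=8, col=3)
  L: turn left, now facing North
  R: turn right, now facing East
  L: turn left, now facing North
  F3: move forward 2/3 (blocked), now at (row=6, col=3)
  R: turn right, now facing East
Final: (row=6, col=3), facing East

Answer: Final position: (row=6, col=3), facing East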